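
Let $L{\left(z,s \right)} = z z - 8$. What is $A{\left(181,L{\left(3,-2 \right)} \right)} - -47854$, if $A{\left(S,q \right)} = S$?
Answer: $48035$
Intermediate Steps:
$L{\left(z,s \right)} = -8 + z^{2}$ ($L{\left(z,s \right)} = z^{2} - 8 = -8 + z^{2}$)
$A{\left(181,L{\left(3,-2 \right)} \right)} - -47854 = 181 - -47854 = 181 + 47854 = 48035$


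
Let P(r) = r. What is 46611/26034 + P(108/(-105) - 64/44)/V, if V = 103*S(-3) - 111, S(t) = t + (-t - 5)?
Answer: 1876434269/1045742390 ≈ 1.7944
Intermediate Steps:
S(t) = -5 (S(t) = t + (-5 - t) = -5)
V = -626 (V = 103*(-5) - 111 = -515 - 111 = -626)
46611/26034 + P(108/(-105) - 64/44)/V = 46611/26034 + (108/(-105) - 64/44)/(-626) = 46611*(1/26034) + (108*(-1/105) - 64*1/44)*(-1/626) = 15537/8678 + (-36/35 - 16/11)*(-1/626) = 15537/8678 - 956/385*(-1/626) = 15537/8678 + 478/120505 = 1876434269/1045742390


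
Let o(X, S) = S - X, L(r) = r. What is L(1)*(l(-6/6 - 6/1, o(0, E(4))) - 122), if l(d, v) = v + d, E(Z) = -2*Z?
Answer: -137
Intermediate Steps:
l(d, v) = d + v
L(1)*(l(-6/6 - 6/1, o(0, E(4))) - 122) = 1*(((-6/6 - 6/1) + (-2*4 - 1*0)) - 122) = 1*(((-6*⅙ - 6*1) + (-8 + 0)) - 122) = 1*(((-1 - 6) - 8) - 122) = 1*((-7 - 8) - 122) = 1*(-15 - 122) = 1*(-137) = -137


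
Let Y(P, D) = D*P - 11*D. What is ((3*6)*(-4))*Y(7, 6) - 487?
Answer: 1241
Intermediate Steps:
Y(P, D) = -11*D + D*P
((3*6)*(-4))*Y(7, 6) - 487 = ((3*6)*(-4))*(6*(-11 + 7)) - 487 = (18*(-4))*(6*(-4)) - 487 = -72*(-24) - 487 = 1728 - 487 = 1241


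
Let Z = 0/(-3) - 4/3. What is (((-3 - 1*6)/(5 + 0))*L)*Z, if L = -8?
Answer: -96/5 ≈ -19.200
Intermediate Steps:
Z = -4/3 (Z = 0*(-⅓) - 4*⅓ = 0 - 4/3 = -4/3 ≈ -1.3333)
(((-3 - 1*6)/(5 + 0))*L)*Z = (((-3 - 1*6)/(5 + 0))*(-8))*(-4/3) = (((-3 - 6)/5)*(-8))*(-4/3) = (-9*⅕*(-8))*(-4/3) = -9/5*(-8)*(-4/3) = (72/5)*(-4/3) = -96/5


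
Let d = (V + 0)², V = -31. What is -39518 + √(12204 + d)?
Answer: -39518 + √13165 ≈ -39403.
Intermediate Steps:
d = 961 (d = (-31 + 0)² = (-31)² = 961)
-39518 + √(12204 + d) = -39518 + √(12204 + 961) = -39518 + √13165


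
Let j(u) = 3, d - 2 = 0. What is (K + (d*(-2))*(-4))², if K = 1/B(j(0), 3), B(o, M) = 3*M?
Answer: 21025/81 ≈ 259.57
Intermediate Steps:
d = 2 (d = 2 + 0 = 2)
K = ⅑ (K = 1/(3*3) = 1/9 = ⅑ ≈ 0.11111)
(K + (d*(-2))*(-4))² = (⅑ + (2*(-2))*(-4))² = (⅑ - 4*(-4))² = (⅑ + 16)² = (145/9)² = 21025/81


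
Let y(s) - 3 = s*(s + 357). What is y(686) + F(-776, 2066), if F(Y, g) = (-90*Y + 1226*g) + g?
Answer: 3320323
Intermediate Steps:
F(Y, g) = -90*Y + 1227*g
y(s) = 3 + s*(357 + s) (y(s) = 3 + s*(s + 357) = 3 + s*(357 + s))
y(686) + F(-776, 2066) = (3 + 686² + 357*686) + (-90*(-776) + 1227*2066) = (3 + 470596 + 244902) + (69840 + 2534982) = 715501 + 2604822 = 3320323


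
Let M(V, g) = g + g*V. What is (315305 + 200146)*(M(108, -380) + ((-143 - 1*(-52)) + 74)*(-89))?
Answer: -20570103057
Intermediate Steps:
M(V, g) = g + V*g
(315305 + 200146)*(M(108, -380) + ((-143 - 1*(-52)) + 74)*(-89)) = (315305 + 200146)*(-380*(1 + 108) + ((-143 - 1*(-52)) + 74)*(-89)) = 515451*(-380*109 + ((-143 + 52) + 74)*(-89)) = 515451*(-41420 + (-91 + 74)*(-89)) = 515451*(-41420 - 17*(-89)) = 515451*(-41420 + 1513) = 515451*(-39907) = -20570103057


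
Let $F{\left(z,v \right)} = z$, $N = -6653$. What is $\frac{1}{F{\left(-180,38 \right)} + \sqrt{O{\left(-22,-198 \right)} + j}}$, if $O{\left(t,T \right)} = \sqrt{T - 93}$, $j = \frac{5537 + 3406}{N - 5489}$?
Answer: $\frac{12142}{-2185560 + \sqrt{12142} \sqrt{-8943 + 12142 i \sqrt{291}}} \approx -0.0056436 - 9.5075 \cdot 10^{-5} i$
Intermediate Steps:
$j = - \frac{8943}{12142}$ ($j = \frac{5537 + 3406}{-6653 - 5489} = \frac{8943}{-12142} = 8943 \left(- \frac{1}{12142}\right) = - \frac{8943}{12142} \approx -0.73653$)
$O{\left(t,T \right)} = \sqrt{-93 + T}$
$\frac{1}{F{\left(-180,38 \right)} + \sqrt{O{\left(-22,-198 \right)} + j}} = \frac{1}{-180 + \sqrt{\sqrt{-93 - 198} - \frac{8943}{12142}}} = \frac{1}{-180 + \sqrt{\sqrt{-291} - \frac{8943}{12142}}} = \frac{1}{-180 + \sqrt{i \sqrt{291} - \frac{8943}{12142}}} = \frac{1}{-180 + \sqrt{- \frac{8943}{12142} + i \sqrt{291}}}$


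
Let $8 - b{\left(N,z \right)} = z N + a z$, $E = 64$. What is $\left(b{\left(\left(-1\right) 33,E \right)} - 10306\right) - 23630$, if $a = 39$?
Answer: $-34312$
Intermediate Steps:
$b{\left(N,z \right)} = 8 - 39 z - N z$ ($b{\left(N,z \right)} = 8 - \left(z N + 39 z\right) = 8 - \left(N z + 39 z\right) = 8 - \left(39 z + N z\right) = 8 - 39 z - N z$)
$\left(b{\left(\left(-1\right) 33,E \right)} - 10306\right) - 23630 = \left(\left(8 - 2496 - \left(-1\right) 33 \cdot 64\right) - 10306\right) - 23630 = \left(\left(8 - 2496 - \left(-33\right) 64\right) - 10306\right) - 23630 = \left(\left(8 - 2496 + 2112\right) - 10306\right) - 23630 = \left(-376 - 10306\right) - 23630 = -10682 - 23630 = -34312$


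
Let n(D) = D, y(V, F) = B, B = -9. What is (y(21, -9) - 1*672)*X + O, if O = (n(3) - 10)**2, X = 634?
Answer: -431705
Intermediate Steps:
y(V, F) = -9
O = 49 (O = (3 - 10)**2 = (-7)**2 = 49)
(y(21, -9) - 1*672)*X + O = (-9 - 1*672)*634 + 49 = (-9 - 672)*634 + 49 = -681*634 + 49 = -431754 + 49 = -431705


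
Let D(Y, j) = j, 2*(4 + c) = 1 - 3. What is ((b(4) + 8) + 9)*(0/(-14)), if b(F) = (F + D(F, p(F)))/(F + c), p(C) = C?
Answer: 0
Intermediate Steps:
c = -5 (c = -4 + (1 - 3)/2 = -4 + (1/2)*(-2) = -4 - 1 = -5)
b(F) = 2*F/(-5 + F) (b(F) = (F + F)/(F - 5) = (2*F)/(-5 + F) = 2*F/(-5 + F))
((b(4) + 8) + 9)*(0/(-14)) = ((2*4/(-5 + 4) + 8) + 9)*(0/(-14)) = ((2*4/(-1) + 8) + 9)*(0*(-1/14)) = ((2*4*(-1) + 8) + 9)*0 = ((-8 + 8) + 9)*0 = (0 + 9)*0 = 9*0 = 0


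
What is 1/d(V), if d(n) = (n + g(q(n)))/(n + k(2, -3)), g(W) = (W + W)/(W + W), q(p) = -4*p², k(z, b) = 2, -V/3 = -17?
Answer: 53/52 ≈ 1.0192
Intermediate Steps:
V = 51 (V = -3*(-17) = 51)
g(W) = 1 (g(W) = (2*W)/((2*W)) = (2*W)*(1/(2*W)) = 1)
d(n) = (1 + n)/(2 + n) (d(n) = (n + 1)/(n + 2) = (1 + n)/(2 + n))
1/d(V) = 1/((1 + 51)/(2 + 51)) = 1/(52/53) = 53/52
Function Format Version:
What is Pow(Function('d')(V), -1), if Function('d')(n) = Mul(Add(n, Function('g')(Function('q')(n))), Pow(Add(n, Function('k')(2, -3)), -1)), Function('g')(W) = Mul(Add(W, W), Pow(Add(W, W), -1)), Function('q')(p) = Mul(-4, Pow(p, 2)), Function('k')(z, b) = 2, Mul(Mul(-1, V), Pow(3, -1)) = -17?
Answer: Rational(53, 52) ≈ 1.0192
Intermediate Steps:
V = 51 (V = Mul(-3, -17) = 51)
Function('g')(W) = 1 (Function('g')(W) = Mul(Mul(2, W), Pow(Mul(2, W), -1)) = Mul(Mul(2, W), Mul(Rational(1, 2), Pow(W, -1))) = 1)
Function('d')(n) = Mul(Pow(Add(2, n), -1), Add(1, n)) (Function('d')(n) = Mul(Add(n, 1), Pow(Add(n, 2), -1)) = Mul(Add(1, n), Pow(Add(2, n), -1)) = Mul(Pow(Add(2, n), -1), Add(1, n)))
Pow(Function('d')(V), -1) = Pow(Mul(Pow(Add(2, 51), -1), Add(1, 51)), -1) = Pow(Mul(Pow(53, -1), 52), -1) = Pow(Mul(Rational(1, 53), 52), -1) = Pow(Rational(52, 53), -1) = Rational(53, 52)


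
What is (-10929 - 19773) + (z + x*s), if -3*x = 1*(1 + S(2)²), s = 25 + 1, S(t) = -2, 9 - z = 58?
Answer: -92383/3 ≈ -30794.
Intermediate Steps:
z = -49 (z = 9 - 1*58 = 9 - 58 = -49)
s = 26
x = -5/3 (x = -(1 + (-2)²)/3 = -(1 + 4)/3 = -5/3 ≈ -1.6667)
(-10929 - 19773) + (z + x*s) = (-10929 - 19773) + (-49 - 5/3*26) = -30702 + (-49 - 130/3) = -30702 - 277/3 = -92383/3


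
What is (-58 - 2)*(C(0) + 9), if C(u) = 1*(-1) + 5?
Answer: -780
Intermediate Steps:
C(u) = 4 (C(u) = -1 + 5 = 4)
(-58 - 2)*(C(0) + 9) = (-58 - 2)*(4 + 9) = -60*13 = -780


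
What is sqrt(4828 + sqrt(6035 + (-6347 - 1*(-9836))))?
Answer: sqrt(4828 + 2*sqrt(2381)) ≈ 70.182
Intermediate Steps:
sqrt(4828 + sqrt(6035 + (-6347 - 1*(-9836)))) = sqrt(4828 + sqrt(6035 + (-6347 + 9836))) = sqrt(4828 + sqrt(6035 + 3489)) = sqrt(4828 + sqrt(9524)) = sqrt(4828 + 2*sqrt(2381))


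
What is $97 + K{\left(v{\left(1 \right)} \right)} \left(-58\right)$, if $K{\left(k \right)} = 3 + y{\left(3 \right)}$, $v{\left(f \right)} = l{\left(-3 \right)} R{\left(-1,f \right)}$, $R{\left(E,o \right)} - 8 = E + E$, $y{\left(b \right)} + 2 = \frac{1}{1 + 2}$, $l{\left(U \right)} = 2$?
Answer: $\frac{59}{3} \approx 19.667$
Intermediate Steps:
$y{\left(b \right)} = - \frac{5}{3}$ ($y{\left(b \right)} = -2 + \frac{1}{1 + 2} = -2 + \frac{1}{3} = - \frac{5}{3}$)
$R{\left(E,o \right)} = 8 + 2 E$ ($R{\left(E,o \right)} = 8 + \left(E + E\right) = 8 + 2 E$)
$v{\left(f \right)} = 12$ ($v{\left(f \right)} = 2 \left(8 + 2 \left(-1\right)\right) = 2 \left(8 - 2\right) = 2 \cdot 6 = 12$)
$K{\left(k \right)} = \frac{4}{3}$ ($K{\left(k \right)} = 3 - \frac{5}{3} = \frac{4}{3}$)
$97 + K{\left(v{\left(1 \right)} \right)} \left(-58\right) = 97 + \frac{4}{3} \left(-58\right) = 97 - \frac{232}{3} = \frac{59}{3}$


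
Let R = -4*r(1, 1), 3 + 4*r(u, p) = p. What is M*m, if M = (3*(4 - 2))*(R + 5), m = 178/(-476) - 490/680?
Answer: -1563/34 ≈ -45.971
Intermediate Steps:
r(u, p) = -¾ + p/4
R = 2 (R = -4*(-¾ + (¼)*1) = -4*(-¾ + ¼) = -4*(-½) = 2)
m = -521/476 (m = 178*(-1/476) - 490*1/680 = -89/238 - 49/68 = -521/476 ≈ -1.0945)
M = 42 (M = (3*(4 - 2))*(2 + 5) = (3*2)*7 = 6*7 = 42)
M*m = 42*(-521/476) = -1563/34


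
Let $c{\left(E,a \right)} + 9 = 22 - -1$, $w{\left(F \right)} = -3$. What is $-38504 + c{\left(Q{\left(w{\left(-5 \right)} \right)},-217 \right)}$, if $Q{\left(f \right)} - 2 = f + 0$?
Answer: $-38490$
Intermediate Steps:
$Q{\left(f \right)} = 2 + f$ ($Q{\left(f \right)} = 2 + \left(f + 0\right) = 2 + f$)
$c{\left(E,a \right)} = 14$ ($c{\left(E,a \right)} = -9 + \left(22 - -1\right) = -9 + \left(22 + 1\right) = -9 + 23 = 14$)
$-38504 + c{\left(Q{\left(w{\left(-5 \right)} \right)},-217 \right)} = -38504 + 14 = -38490$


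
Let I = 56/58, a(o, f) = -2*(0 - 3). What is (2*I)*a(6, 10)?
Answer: 336/29 ≈ 11.586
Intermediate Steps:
a(o, f) = 6 (a(o, f) = -2*(-3) = 6)
I = 28/29 (I = 56*(1/58) = 28/29 ≈ 0.96552)
(2*I)*a(6, 10) = (2*(28/29))*6 = (56/29)*6 = 336/29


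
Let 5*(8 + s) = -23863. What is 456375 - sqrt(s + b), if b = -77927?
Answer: 456375 - I*sqrt(2067690)/5 ≈ 4.5638e+5 - 287.59*I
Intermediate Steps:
s = -23903/5 (s = -8 + (1/5)*(-23863) = -8 - 23863/5 = -23903/5 ≈ -4780.6)
456375 - sqrt(s + b) = 456375 - sqrt(-23903/5 - 77927) = 456375 - sqrt(-413538/5) = 456375 - I*sqrt(2067690)/5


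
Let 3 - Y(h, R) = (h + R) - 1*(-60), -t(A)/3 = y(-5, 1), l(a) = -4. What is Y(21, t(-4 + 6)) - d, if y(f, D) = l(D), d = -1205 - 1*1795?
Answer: 2910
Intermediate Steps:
d = -3000 (d = -1205 - 1795 = -3000)
y(f, D) = -4
t(A) = 12 (t(A) = -3*(-4) = 12)
Y(h, R) = -57 - R - h (Y(h, R) = 3 - ((h + R) - 1*(-60)) = 3 - ((R + h) + 60) = 3 - (60 + R + h) = 3 + (-60 - R - h) = -57 - R - h)
Y(21, t(-4 + 6)) - d = (-57 - 1*12 - 1*21) - 1*(-3000) = (-57 - 12 - 21) + 3000 = -90 + 3000 = 2910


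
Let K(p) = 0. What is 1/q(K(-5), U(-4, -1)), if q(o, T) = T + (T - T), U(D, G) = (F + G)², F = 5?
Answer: 1/16 ≈ 0.062500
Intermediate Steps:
U(D, G) = (5 + G)²
q(o, T) = T (q(o, T) = T + 0 = T)
1/q(K(-5), U(-4, -1)) = 1/((5 - 1)²) = 1/(4²) = 1/16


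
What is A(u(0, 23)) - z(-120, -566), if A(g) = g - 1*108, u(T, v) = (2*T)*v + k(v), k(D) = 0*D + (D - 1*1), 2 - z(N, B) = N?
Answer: -208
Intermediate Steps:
z(N, B) = 2 - N
k(D) = -1 + D (k(D) = 0 + (D - 1) = 0 + (-1 + D) = -1 + D)
u(T, v) = -1 + v + 2*T*v (u(T, v) = (2*T)*v + (-1 + v) = 2*T*v + (-1 + v) = -1 + v + 2*T*v)
A(g) = -108 + g (A(g) = g - 108 = -108 + g)
A(u(0, 23)) - z(-120, -566) = (-108 + (-1 + 23 + 2*0*23)) - (2 - 1*(-120)) = (-108 + (-1 + 23 + 0)) - (2 + 120) = (-108 + 22) - 1*122 = -86 - 122 = -208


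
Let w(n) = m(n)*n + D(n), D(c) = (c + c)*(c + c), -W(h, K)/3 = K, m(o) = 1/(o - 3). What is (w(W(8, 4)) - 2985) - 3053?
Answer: -27306/5 ≈ -5461.2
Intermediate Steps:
m(o) = 1/(-3 + o)
W(h, K) = -3*K
D(c) = 4*c² (D(c) = (2*c)*(2*c) = 4*c²)
w(n) = 4*n² + n/(-3 + n) (w(n) = n/(-3 + n) + 4*n² = 4*n² + n/(-3 + n))
(w(W(8, 4)) - 2985) - 3053 = ((-3*4)*(1 + 4*(-3*4)*(-3 - 3*4))/(-3 - 3*4) - 2985) - 3053 = (-12*(1 + 4*(-12)*(-3 - 12))/(-3 - 12) - 2985) - 3053 = (-12*(1 + 4*(-12)*(-15))/(-15) - 2985) - 3053 = (-12*(-1/15)*(1 + 720) - 2985) - 3053 = (-12*(-1/15)*721 - 2985) - 3053 = (2884/5 - 2985) - 3053 = -12041/5 - 3053 = -27306/5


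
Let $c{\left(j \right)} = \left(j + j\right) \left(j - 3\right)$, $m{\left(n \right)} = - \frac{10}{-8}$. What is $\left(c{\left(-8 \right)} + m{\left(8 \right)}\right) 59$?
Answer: $\frac{41831}{4} \approx 10458.0$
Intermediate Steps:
$m{\left(n \right)} = \frac{5}{4}$ ($m{\left(n \right)} = \left(-10\right) \left(- \frac{1}{8}\right) = \frac{5}{4}$)
$c{\left(j \right)} = 2 j \left(-3 + j\right)$
$\left(c{\left(-8 \right)} + m{\left(8 \right)}\right) 59 = \left(2 \left(-8\right) \left(-3 - 8\right) + \frac{5}{4}\right) 59 = \left(2 \left(-8\right) \left(-11\right) + \frac{5}{4}\right) 59 = \left(176 + \frac{5}{4}\right) 59 = \frac{709}{4} \cdot 59 = \frac{41831}{4}$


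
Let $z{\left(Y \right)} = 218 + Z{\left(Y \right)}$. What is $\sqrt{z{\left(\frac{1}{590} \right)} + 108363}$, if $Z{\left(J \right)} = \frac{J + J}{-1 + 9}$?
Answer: $\frac{\sqrt{151188184990}}{1180} \approx 329.52$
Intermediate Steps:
$Z{\left(J \right)} = \frac{J}{4}$ ($Z{\left(J \right)} = \frac{2 J}{8} = 2 J \frac{1}{8} = \frac{J}{4}$)
$z{\left(Y \right)} = 218 + \frac{Y}{4}$
$\sqrt{z{\left(\frac{1}{590} \right)} + 108363} = \sqrt{\left(218 + \frac{1}{4 \cdot 590}\right) + 108363} = \sqrt{\left(218 + \frac{1}{4} \cdot \frac{1}{590}\right) + 108363} = \sqrt{\left(218 + \frac{1}{2360}\right) + 108363} = \sqrt{\frac{514481}{2360} + 108363} = \sqrt{\frac{256251161}{2360}} = \frac{\sqrt{151188184990}}{1180}$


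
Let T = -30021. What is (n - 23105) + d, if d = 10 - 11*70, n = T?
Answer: -53886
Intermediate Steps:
n = -30021
d = -760 (d = 10 - 770 = -760)
(n - 23105) + d = (-30021 - 23105) - 760 = -53126 - 760 = -53886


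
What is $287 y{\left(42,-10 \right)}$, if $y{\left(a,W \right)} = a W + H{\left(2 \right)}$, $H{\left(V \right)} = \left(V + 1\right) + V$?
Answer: $-119105$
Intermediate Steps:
$H{\left(V \right)} = 1 + 2 V$ ($H{\left(V \right)} = \left(1 + V\right) + V = 1 + 2 V$)
$y{\left(a,W \right)} = 5 + W a$ ($y{\left(a,W \right)} = a W + \left(1 + 2 \cdot 2\right) = W a + \left(1 + 4\right) = W a + 5 = 5 + W a$)
$287 y{\left(42,-10 \right)} = 287 \left(5 - 420\right) = 287 \left(-415\right) = -119105$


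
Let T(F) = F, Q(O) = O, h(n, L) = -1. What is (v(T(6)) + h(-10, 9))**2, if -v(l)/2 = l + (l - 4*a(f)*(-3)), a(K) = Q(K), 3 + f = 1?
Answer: 529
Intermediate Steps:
f = -2 (f = -3 + 1 = -2)
a(K) = K
v(l) = 48 - 4*l (v(l) = -2*(l + (l - 4*(-2)*(-3))) = -2*(l + (l + 8*(-3))) = -2*(l + (l - 24)) = -2*(l + (-24 + l)) = -2*(-24 + 2*l) = 48 - 4*l)
(v(T(6)) + h(-10, 9))**2 = ((48 - 4*6) - 1)**2 = ((48 - 24) - 1)**2 = (24 - 1)**2 = 23**2 = 529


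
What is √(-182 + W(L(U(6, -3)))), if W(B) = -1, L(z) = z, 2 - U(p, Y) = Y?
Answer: I*√183 ≈ 13.528*I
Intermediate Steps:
U(p, Y) = 2 - Y
√(-182 + W(L(U(6, -3)))) = √(-182 - 1) = √(-183) = I*√183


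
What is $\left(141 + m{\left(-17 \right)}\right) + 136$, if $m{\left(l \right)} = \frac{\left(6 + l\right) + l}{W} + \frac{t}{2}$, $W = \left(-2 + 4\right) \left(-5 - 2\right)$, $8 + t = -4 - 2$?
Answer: $272$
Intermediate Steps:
$t = -14$ ($t = -8 - 6 = -14$)
$W = -14$ ($W = 2 \left(-7\right) = -14$)
$m{\left(l \right)} = - \frac{52}{7} - \frac{l}{7}$ ($m{\left(l \right)} = \frac{\left(6 + l\right) + l}{-14} - \frac{14}{2} = \left(6 + 2 l\right) \left(- \frac{1}{14}\right) - 7 = \left(- \frac{3}{7} - \frac{l}{7}\right) - 7 = - \frac{52}{7} - \frac{l}{7}$)
$\left(141 + m{\left(-17 \right)}\right) + 136 = \left(141 - 5\right) + 136 = 136 + 136 = 272$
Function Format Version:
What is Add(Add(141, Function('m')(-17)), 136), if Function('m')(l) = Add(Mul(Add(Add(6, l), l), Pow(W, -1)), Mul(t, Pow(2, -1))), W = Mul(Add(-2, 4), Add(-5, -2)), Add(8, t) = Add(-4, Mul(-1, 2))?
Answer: 272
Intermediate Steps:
t = -14 (t = Add(-8, Add(-4, Mul(-1, 2))) = Add(-8, Add(-4, -2)) = Add(-8, -6) = -14)
W = -14 (W = Mul(2, -7) = -14)
Function('m')(l) = Add(Rational(-52, 7), Mul(Rational(-1, 7), l)) (Function('m')(l) = Add(Mul(Add(Add(6, l), l), Pow(-14, -1)), Mul(-14, Pow(2, -1))) = Add(Mul(Add(6, Mul(2, l)), Rational(-1, 14)), Mul(-14, Rational(1, 2))) = Add(Add(Rational(-3, 7), Mul(Rational(-1, 7), l)), -7) = Add(Rational(-52, 7), Mul(Rational(-1, 7), l)))
Add(Add(141, Function('m')(-17)), 136) = Add(Add(141, Add(Rational(-52, 7), Mul(Rational(-1, 7), -17))), 136) = Add(Add(141, Add(Rational(-52, 7), Rational(17, 7))), 136) = Add(Add(141, -5), 136) = Add(136, 136) = 272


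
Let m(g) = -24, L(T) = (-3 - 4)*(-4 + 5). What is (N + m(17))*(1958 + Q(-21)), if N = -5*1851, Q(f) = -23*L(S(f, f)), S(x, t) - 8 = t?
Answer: -19662201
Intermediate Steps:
S(x, t) = 8 + t
L(T) = -7 (L(T) = -7*1 = -7)
Q(f) = 161 (Q(f) = -23*(-7) = 161)
N = -9255
(N + m(17))*(1958 + Q(-21)) = (-9255 - 24)*(1958 + 161) = -9279*2119 = -19662201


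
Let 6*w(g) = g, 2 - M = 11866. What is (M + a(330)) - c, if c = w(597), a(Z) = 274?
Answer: -23379/2 ≈ -11690.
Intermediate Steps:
M = -11864 (M = 2 - 1*11866 = 2 - 11866 = -11864)
w(g) = g/6
c = 199/2 (c = (1/6)*597 = 199/2 ≈ 99.500)
(M + a(330)) - c = (-11864 + 274) - 1*199/2 = -11590 - 199/2 = -23379/2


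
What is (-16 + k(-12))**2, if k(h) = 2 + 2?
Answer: 144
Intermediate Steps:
k(h) = 4
(-16 + k(-12))**2 = (-16 + 4)**2 = (-12)**2 = 144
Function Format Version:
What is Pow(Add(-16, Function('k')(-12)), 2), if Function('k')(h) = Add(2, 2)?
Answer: 144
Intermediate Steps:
Function('k')(h) = 4
Pow(Add(-16, Function('k')(-12)), 2) = Pow(Add(-16, 4), 2) = Pow(-12, 2) = 144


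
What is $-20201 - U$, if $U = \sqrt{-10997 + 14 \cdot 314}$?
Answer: $-20201 - i \sqrt{6601} \approx -20201.0 - 81.247 i$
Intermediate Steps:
$U = i \sqrt{6601}$ ($U = \sqrt{-10997 + 4396} = \sqrt{-6601} = i \sqrt{6601} \approx 81.247 i$)
$-20201 - U = -20201 - i \sqrt{6601}$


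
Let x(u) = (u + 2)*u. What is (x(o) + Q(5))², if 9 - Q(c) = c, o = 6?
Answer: 2704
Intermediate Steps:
Q(c) = 9 - c
x(u) = u*(2 + u) (x(u) = (2 + u)*u = u*(2 + u))
(x(o) + Q(5))² = (6*(2 + 6) + (9 - 1*5))² = (6*8 + (9 - 5))² = (48 + 4)² = 52² = 2704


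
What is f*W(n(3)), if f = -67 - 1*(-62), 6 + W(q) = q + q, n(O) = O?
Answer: 0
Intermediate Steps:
W(q) = -6 + 2*q (W(q) = -6 + (q + q) = -6 + 2*q)
f = -5 (f = -67 + 62 = -5)
f*W(n(3)) = -5*(-6 + 2*3) = -5*(-6 + 6) = -5*0 = 0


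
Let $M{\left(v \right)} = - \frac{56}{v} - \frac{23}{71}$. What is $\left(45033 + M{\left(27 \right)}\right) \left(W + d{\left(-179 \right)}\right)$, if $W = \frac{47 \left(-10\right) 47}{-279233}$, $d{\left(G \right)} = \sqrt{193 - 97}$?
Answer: $\frac{1906889737760}{535289661} + \frac{345294656 \sqrt{6}}{1917} \approx 4.4477 \cdot 10^{5}$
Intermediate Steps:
$d{\left(G \right)} = 4 \sqrt{6}$ ($d{\left(G \right)} = \sqrt{96} = 4 \sqrt{6}$)
$W = \frac{22090}{279233}$ ($W = \left(-470\right) 47 \left(- \frac{1}{279233}\right) = \left(-22090\right) \left(- \frac{1}{279233}\right) = \frac{22090}{279233} \approx 0.07911$)
$M{\left(v \right)} = - \frac{23}{71} - \frac{56}{v}$ ($M{\left(v \right)} = - \frac{56}{v} - \frac{23}{71} = - \frac{23}{71} - \frac{56}{v}$)
$\left(45033 + M{\left(27 \right)}\right) \left(W + d{\left(-179 \right)}\right) = \left(45033 - \left(\frac{23}{71} + \frac{56}{27}\right)\right) \left(\frac{22090}{279233} + 4 \sqrt{6}\right) = \left(45033 - \frac{4597}{1917}\right) \left(\frac{22090}{279233} + 4 \sqrt{6}\right) = \frac{86323664 \left(\frac{22090}{279233} + 4 \sqrt{6}\right)}{1917} = \frac{1906889737760}{535289661} + \frac{345294656 \sqrt{6}}{1917}$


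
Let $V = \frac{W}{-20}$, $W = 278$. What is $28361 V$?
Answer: $- \frac{3942179}{10} \approx -3.9422 \cdot 10^{5}$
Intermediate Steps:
$V = - \frac{139}{10}$ ($V = \frac{278}{-20} = 278 \left(- \frac{1}{20}\right) = - \frac{139}{10} \approx -13.9$)
$28361 V = 28361 \left(- \frac{139}{10}\right) = - \frac{3942179}{10}$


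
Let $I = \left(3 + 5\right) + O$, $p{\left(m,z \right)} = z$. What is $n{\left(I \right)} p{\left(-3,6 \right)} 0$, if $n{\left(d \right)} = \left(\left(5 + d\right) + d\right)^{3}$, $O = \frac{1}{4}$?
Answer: $0$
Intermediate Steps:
$O = \frac{1}{4} \approx 0.25$
$I = \frac{33}{4}$ ($I = \left(3 + 5\right) + \frac{1}{4} = 8 + \frac{1}{4} = \frac{33}{4} \approx 8.25$)
$n{\left(d \right)} = \left(5 + 2 d\right)^{3}$
$n{\left(I \right)} p{\left(-3,6 \right)} 0 = \left(5 + 2 \cdot \frac{33}{4}\right)^{3} \cdot 6 \cdot 0 = \left(5 + \frac{33}{2}\right)^{3} \cdot 6 \cdot 0 = \left(\frac{43}{2}\right)^{3} \cdot 6 \cdot 0 = \frac{79507}{8} \cdot 6 \cdot 0 = \frac{238521}{4} \cdot 0 = 0$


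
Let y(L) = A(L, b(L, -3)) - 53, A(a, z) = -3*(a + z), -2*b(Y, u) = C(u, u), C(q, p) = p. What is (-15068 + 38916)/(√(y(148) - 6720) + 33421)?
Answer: 1594048016/2233940925 - 23848*I*√28886/2233940925 ≈ 0.71356 - 0.0018144*I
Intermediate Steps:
b(Y, u) = -u/2
A(a, z) = -3*a - 3*z
y(L) = -115/2 - 3*L (y(L) = (-3*L - (-3)*(-3)/2) - 53 = (-3*L - 3*3/2) - 53 = (-3*L - 9/2) - 53 = (-9/2 - 3*L) - 53 = -115/2 - 3*L)
(-15068 + 38916)/(√(y(148) - 6720) + 33421) = (-15068 + 38916)/(√((-115/2 - 3*148) - 6720) + 33421) = 23848/(√((-115/2 - 444) - 6720) + 33421) = 23848/(√(-1003/2 - 6720) + 33421) = 23848/(√(-14443/2) + 33421) = 23848/(I*√28886/2 + 33421) = 23848/(33421 + I*√28886/2)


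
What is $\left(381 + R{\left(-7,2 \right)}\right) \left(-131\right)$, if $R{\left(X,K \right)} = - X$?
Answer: $-50828$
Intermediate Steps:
$\left(381 + R{\left(-7,2 \right)}\right) \left(-131\right) = \left(381 - -7\right) \left(-131\right) = \left(381 + 7\right) \left(-131\right) = 388 \left(-131\right) = -50828$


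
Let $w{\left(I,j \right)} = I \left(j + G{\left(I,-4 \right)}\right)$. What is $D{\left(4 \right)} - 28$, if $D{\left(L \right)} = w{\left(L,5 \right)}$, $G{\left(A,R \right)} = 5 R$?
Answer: $-88$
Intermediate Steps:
$w{\left(I,j \right)} = I \left(-20 + j\right)$ ($w{\left(I,j \right)} = I \left(j + 5 \left(-4\right)\right) = I \left(j - 20\right) = I \left(-20 + j\right)$)
$D{\left(L \right)} = - 15 L$ ($D{\left(L \right)} = L \left(-20 + 5\right) = L \left(-15\right) = - 15 L$)
$D{\left(4 \right)} - 28 = \left(-15\right) 4 - 28 = -60 - 28 = -88$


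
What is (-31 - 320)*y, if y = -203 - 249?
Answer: 158652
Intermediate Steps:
y = -452
(-31 - 320)*y = (-31 - 320)*(-452) = -351*(-452) = 158652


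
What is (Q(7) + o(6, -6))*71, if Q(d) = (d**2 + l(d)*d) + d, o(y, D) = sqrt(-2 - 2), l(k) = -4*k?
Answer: -9940 + 142*I ≈ -9940.0 + 142.0*I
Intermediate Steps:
o(y, D) = 2*I (o(y, D) = sqrt(-4) = 2*I)
Q(d) = d - 3*d**2 (Q(d) = (d**2 + (-4*d)*d) + d = (d**2 - 4*d**2) + d = -3*d**2 + d = d - 3*d**2)
(Q(7) + o(6, -6))*71 = (7*(1 - 3*7) + 2*I)*71 = (7*(1 - 21) + 2*I)*71 = (7*(-20) + 2*I)*71 = (-140 + 2*I)*71 = -9940 + 142*I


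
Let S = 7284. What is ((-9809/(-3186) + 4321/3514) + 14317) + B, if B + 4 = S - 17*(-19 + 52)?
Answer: 58889740319/2798901 ≈ 21040.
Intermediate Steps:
B = 6719 (B = -4 + (7284 - 17*(-19 + 52)) = -4 + (7284 - 17*33) = -4 + (7284 - 561) = -4 + 6723 = 6719)
((-9809/(-3186) + 4321/3514) + 14317) + B = ((-9809/(-3186) + 4321/3514) + 14317) + 6719 = ((-9809*(-1/3186) + 4321*(1/3514)) + 14317) + 6719 = ((9809/3186 + 4321/3514) + 14317) + 6719 = (12058883/2798901 + 14317) + 6719 = 40083924500/2798901 + 6719 = 58889740319/2798901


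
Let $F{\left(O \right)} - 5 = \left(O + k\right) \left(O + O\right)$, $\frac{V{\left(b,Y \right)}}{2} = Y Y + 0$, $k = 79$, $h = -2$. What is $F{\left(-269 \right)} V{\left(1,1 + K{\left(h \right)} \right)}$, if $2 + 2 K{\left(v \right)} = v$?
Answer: $204450$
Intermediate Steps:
$K{\left(v \right)} = -1 + \frac{v}{2}$
$V{\left(b,Y \right)} = 2 Y^{2}$ ($V{\left(b,Y \right)} = 2 \left(Y Y + 0\right) = 2 \left(Y^{2} + 0\right) = 2 Y^{2}$)
$F{\left(O \right)} = 5 + 2 O \left(79 + O\right)$ ($F{\left(O \right)} = 5 + \left(O + 79\right) \left(O + O\right) = 5 + \left(79 + O\right) 2 O = 5 + 2 O \left(79 + O\right)$)
$F{\left(-269 \right)} V{\left(1,1 + K{\left(h \right)} \right)} = \left(5 + 2 \left(-269\right)^{2} + 158 \left(-269\right)\right) 2 \left(1 + \left(-1 + \frac{1}{2} \left(-2\right)\right)\right)^{2} = \left(5 + 2 \cdot 72361 - 42502\right) 2 \left(1 - 2\right)^{2} = \left(5 + 144722 - 42502\right) 2 \left(1 - 2\right)^{2} = 102225 \cdot 2 \left(-1\right)^{2} = 102225 \cdot 2 \cdot 1 = 102225 \cdot 2 = 204450$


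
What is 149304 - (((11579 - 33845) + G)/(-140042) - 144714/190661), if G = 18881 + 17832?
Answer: 3986521603575103/26700547762 ≈ 1.4930e+5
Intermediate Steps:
G = 36713
149304 - (((11579 - 33845) + G)/(-140042) - 144714/190661) = 149304 - (((11579 - 33845) + 36713)/(-140042) - 144714/190661) = 149304 - ((-22266 + 36713)*(-1/140042) - 144714*1/190661) = 149304 - (14447*(-1/140042) - 144714/190661) = 149304 - (-14447/140042 - 144714/190661) = 149304 - 1*(-23020517455/26700547762) = 149304 + 23020517455/26700547762 = 3986521603575103/26700547762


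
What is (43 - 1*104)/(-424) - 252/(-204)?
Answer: 9941/7208 ≈ 1.3792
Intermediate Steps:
(43 - 1*104)/(-424) - 252/(-204) = (43 - 104)*(-1/424) - 252*(-1/204) = -61*(-1/424) + 21/17 = 61/424 + 21/17 = 9941/7208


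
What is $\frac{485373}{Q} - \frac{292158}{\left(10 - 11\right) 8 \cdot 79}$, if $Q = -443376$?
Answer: $\frac{5384545403}{11675568} \approx 461.18$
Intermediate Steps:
$\frac{485373}{Q} - \frac{292158}{\left(10 - 11\right) 8 \cdot 79} = \frac{485373}{-443376} - \frac{292158}{\left(10 - 11\right) 8 \cdot 79} = 485373 \left(- \frac{1}{443376}\right) - \frac{292158}{\left(-1\right) 8 \cdot 79} = - \frac{161791}{147792} - \frac{292158}{\left(-8\right) 79} = - \frac{161791}{147792} - \frac{292158}{-632} = - \frac{161791}{147792} - - \frac{146079}{316} = - \frac{161791}{147792} + \frac{146079}{316} = \frac{5384545403}{11675568}$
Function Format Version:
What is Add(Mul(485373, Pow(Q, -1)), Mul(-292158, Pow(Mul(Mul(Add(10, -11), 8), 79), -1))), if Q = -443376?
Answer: Rational(5384545403, 11675568) ≈ 461.18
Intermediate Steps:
Add(Mul(485373, Pow(Q, -1)), Mul(-292158, Pow(Mul(Mul(Add(10, -11), 8), 79), -1))) = Add(Mul(485373, Pow(-443376, -1)), Mul(-292158, Pow(Mul(Mul(Add(10, -11), 8), 79), -1))) = Add(Mul(485373, Rational(-1, 443376)), Mul(-292158, Pow(Mul(Mul(-1, 8), 79), -1))) = Add(Rational(-161791, 147792), Mul(-292158, Pow(Mul(-8, 79), -1))) = Add(Rational(-161791, 147792), Mul(-292158, Pow(-632, -1))) = Add(Rational(-161791, 147792), Mul(-292158, Rational(-1, 632))) = Add(Rational(-161791, 147792), Rational(146079, 316)) = Rational(5384545403, 11675568)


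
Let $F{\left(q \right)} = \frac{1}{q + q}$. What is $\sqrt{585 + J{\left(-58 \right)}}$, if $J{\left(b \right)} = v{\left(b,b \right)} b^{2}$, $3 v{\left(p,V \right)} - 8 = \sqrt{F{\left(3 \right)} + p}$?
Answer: $\frac{\sqrt{86001 + 1682 i \sqrt{2082}}}{3} \approx 105.74 + 40.322 i$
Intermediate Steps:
$F{\left(q \right)} = \frac{1}{2 q}$
$v{\left(p,V \right)} = \frac{8}{3} + \frac{\sqrt{\frac{1}{6} + p}}{3}$ ($v{\left(p,V \right)} = \frac{8}{3} + \frac{\sqrt{\frac{1}{2 \cdot 3} + p}}{3} = \frac{8}{3} + \frac{\sqrt{\frac{1}{2} \cdot \frac{1}{3} + p}}{3} = \frac{8}{3} + \frac{\sqrt{\frac{1}{6} + p}}{3}$)
$J{\left(b \right)} = b^{2} \left(\frac{8}{3} + \frac{\sqrt{6 + 36 b}}{18}\right)$ ($J{\left(b \right)} = \left(\frac{8}{3} + \frac{\sqrt{6 + 36 b}}{18}\right) b^{2} = b^{2} \left(\frac{8}{3} + \frac{\sqrt{6 + 36 b}}{18}\right)$)
$\sqrt{585 + J{\left(-58 \right)}} = \sqrt{585 + \left(-58\right)^{2} \left(\frac{8}{3} + \frac{\sqrt{6 + 36 \left(-58\right)}}{18}\right)} = \sqrt{585 + 3364 \left(\frac{8}{3} + \frac{\sqrt{6 - 2088}}{18}\right)} = \sqrt{585 + 3364 \left(\frac{8}{3} + \frac{\sqrt{-2082}}{18}\right)} = \sqrt{585 + 3364 \left(\frac{8}{3} + \frac{i \sqrt{2082}}{18}\right)} = \sqrt{585 + \left(\frac{26912}{3} + \frac{1682 i \sqrt{2082}}{9}\right)} = \sqrt{\frac{28667}{3} + \frac{1682 i \sqrt{2082}}{9}}$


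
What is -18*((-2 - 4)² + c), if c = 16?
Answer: -936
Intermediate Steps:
-18*((-2 - 4)² + c) = -18*((-2 - 4)² + 16) = -18*((-6)² + 16) = -18*(36 + 16) = -18*52 = -936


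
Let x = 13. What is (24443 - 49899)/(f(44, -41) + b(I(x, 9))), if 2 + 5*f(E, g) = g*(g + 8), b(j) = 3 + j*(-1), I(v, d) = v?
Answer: -127280/1301 ≈ -97.832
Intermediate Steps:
b(j) = 3 - j
f(E, g) = -2/5 + g*(8 + g)/5 (f(E, g) = -2/5 + (g*(g + 8))/5 = -2/5 + (g*(8 + g))/5 = -2/5 + g*(8 + g)/5)
(24443 - 49899)/(f(44, -41) + b(I(x, 9))) = (24443 - 49899)/((-2/5 + (1/5)*(-41)**2 + (8/5)*(-41)) + (3 - 1*13)) = -25456/((-2/5 + (1/5)*1681 - 328/5) + (3 - 13)) = -25456/((-2/5 + 1681/5 - 328/5) - 10) = -25456/(1351/5 - 10) = -25456/1301/5 = -25456*5/1301 = -127280/1301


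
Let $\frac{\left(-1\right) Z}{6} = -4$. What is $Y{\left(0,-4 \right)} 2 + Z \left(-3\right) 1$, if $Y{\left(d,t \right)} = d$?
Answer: $-72$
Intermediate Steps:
$Z = 24$ ($Z = \left(-6\right) \left(-4\right) = 24$)
$Y{\left(0,-4 \right)} 2 + Z \left(-3\right) 1 = 0 \cdot 2 + 24 \left(-3\right) 1 = 0 - 72 = -72$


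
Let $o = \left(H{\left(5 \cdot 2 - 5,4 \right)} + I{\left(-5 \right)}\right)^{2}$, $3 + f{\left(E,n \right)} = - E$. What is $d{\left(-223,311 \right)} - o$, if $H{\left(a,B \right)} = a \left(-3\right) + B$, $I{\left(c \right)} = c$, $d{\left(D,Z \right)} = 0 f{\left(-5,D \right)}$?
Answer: $-256$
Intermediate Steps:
$f{\left(E,n \right)} = -3 - E$
$d{\left(D,Z \right)} = 0$ ($d{\left(D,Z \right)} = 0 \left(-3 - -5\right) = 0 \left(-3 + 5\right) = 0 \cdot 2 = 0$)
$H{\left(a,B \right)} = B - 3 a$ ($H{\left(a,B \right)} = - 3 a + B = B - 3 a$)
$o = 256$ ($o = \left(\left(4 - 3 \left(5 \cdot 2 - 5\right)\right) - 5\right)^{2} = \left(\left(4 - 3 \left(10 - 5\right)\right) - 5\right)^{2} = \left(\left(4 - 15\right) - 5\right)^{2} = \left(-11 - 5\right)^{2} = \left(-16\right)^{2} = 256$)
$d{\left(-223,311 \right)} - o = 0 - 256 = -256$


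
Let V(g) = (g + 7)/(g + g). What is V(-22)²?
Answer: 225/1936 ≈ 0.11622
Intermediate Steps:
V(g) = (7 + g)/(2*g) (V(g) = (7 + g)/((2*g)) = (7 + g)*(1/(2*g)) = (7 + g)/(2*g))
V(-22)² = ((½)*(7 - 22)/(-22))² = ((½)*(-1/22)*(-15))² = (15/44)² = 225/1936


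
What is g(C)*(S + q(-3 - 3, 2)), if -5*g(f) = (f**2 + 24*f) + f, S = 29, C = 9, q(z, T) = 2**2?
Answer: -10098/5 ≈ -2019.6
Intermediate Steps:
q(z, T) = 4
g(f) = -5*f - f**2/5 (g(f) = -((f**2 + 24*f) + f)/5 = -(f**2 + 25*f)/5 = -5*f - f**2/5)
g(C)*(S + q(-3 - 3, 2)) = (-1/5*9*(25 + 9))*(29 + 4) = -1/5*9*34*33 = -306/5*33 = -10098/5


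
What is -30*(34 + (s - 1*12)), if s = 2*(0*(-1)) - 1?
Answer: -630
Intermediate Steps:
s = -1 (s = 2*0 - 1 = 0 - 1 = -1)
-30*(34 + (s - 1*12)) = -30*(34 + (-1 - 1*12)) = -30*(34 + (-1 - 12)) = -30*(34 - 13) = -30*21 = -630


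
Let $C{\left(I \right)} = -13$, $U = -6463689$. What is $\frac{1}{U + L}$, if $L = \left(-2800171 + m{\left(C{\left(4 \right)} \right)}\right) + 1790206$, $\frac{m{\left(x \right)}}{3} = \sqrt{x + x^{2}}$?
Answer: $- \frac{138401}{1034361187228} - \frac{\sqrt{39}}{9309250685052} \approx -1.338 \cdot 10^{-7}$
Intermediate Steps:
$m{\left(x \right)} = 3 \sqrt{x + x^{2}}$
$L = -1009965 + 6 \sqrt{39}$ ($L = \left(-2800171 + 3 \sqrt{- 13 \left(1 - 13\right)}\right) + 1790206 = \left(-2800171 + 3 \sqrt{\left(-13\right) \left(-12\right)}\right) + 1790206 = \left(-2800171 + 3 \sqrt{156}\right) + 1790206 = \left(-2800171 + 3 \cdot 2 \sqrt{39}\right) + 1790206 = \left(-2800171 + 6 \sqrt{39}\right) + 1790206 = -1009965 + 6 \sqrt{39} \approx -1.0099 \cdot 10^{6}$)
$\frac{1}{U + L} = \frac{1}{-6463689 - \left(1009965 - 6 \sqrt{39}\right)} = \frac{1}{-7473654 + 6 \sqrt{39}}$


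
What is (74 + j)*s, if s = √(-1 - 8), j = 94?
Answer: 504*I ≈ 504.0*I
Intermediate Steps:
s = 3*I (s = √(-9) = 3*I ≈ 3.0*I)
(74 + j)*s = (74 + 94)*(3*I) = 168*(3*I) = 504*I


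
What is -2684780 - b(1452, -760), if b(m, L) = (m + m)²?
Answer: -11117996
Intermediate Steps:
b(m, L) = 4*m² (b(m, L) = (2*m)² = 4*m²)
-2684780 - b(1452, -760) = -2684780 - 4*1452² = -2684780 - 4*2108304 = -2684780 - 1*8433216 = -2684780 - 8433216 = -11117996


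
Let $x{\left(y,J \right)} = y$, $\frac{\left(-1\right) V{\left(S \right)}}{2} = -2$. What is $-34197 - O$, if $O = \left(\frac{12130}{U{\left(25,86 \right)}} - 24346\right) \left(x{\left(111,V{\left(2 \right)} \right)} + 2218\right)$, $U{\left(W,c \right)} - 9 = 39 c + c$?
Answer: $\frac{195418429243}{3449} \approx 5.6659 \cdot 10^{7}$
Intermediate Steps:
$V{\left(S \right)} = 4$ ($V{\left(S \right)} = \left(-2\right) \left(-2\right) = 4$)
$U{\left(W,c \right)} = 9 + 40 c$ ($U{\left(W,c \right)} = 9 + \left(39 c + c\right) = 9 + 40 c$)
$O = - \frac{195536374696}{3449}$ ($O = \left(\frac{12130}{9 + 40 \cdot 86} - 24346\right) \left(111 + 2218\right) = \left(\frac{12130}{9 + 3440} - 24346\right) 2329 = \left(\frac{12130}{3449} - 24346\right) 2329 = \left(- \frac{83957224}{3449}\right) 2329 = - \frac{195536374696}{3449} \approx -5.6694 \cdot 10^{7}$)
$-34197 - O = -34197 - - \frac{195536374696}{3449} = -34197 + \frac{195536374696}{3449} = \frac{195418429243}{3449}$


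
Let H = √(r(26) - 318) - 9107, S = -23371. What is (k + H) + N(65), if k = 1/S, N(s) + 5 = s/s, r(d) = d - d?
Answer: -212933182/23371 + I*√318 ≈ -9111.0 + 17.833*I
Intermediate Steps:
r(d) = 0
N(s) = -4 (N(s) = -5 + s/s = -5 + 1 = -4)
H = -9107 + I*√318 (H = √(0 - 318) - 9107 = √(-318) - 9107 = I*√318 - 9107 = -9107 + I*√318 ≈ -9107.0 + 17.833*I)
k = -1/23371 (k = 1/(-23371) = -1/23371 ≈ -4.2788e-5)
(k + H) + N(65) = (-1/23371 + (-9107 + I*√318)) - 4 = (-212839698/23371 + I*√318) - 4 = -212933182/23371 + I*√318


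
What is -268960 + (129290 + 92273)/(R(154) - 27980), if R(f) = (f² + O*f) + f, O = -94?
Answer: -4999112123/18586 ≈ -2.6897e+5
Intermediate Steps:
R(f) = f² - 93*f (R(f) = (f² - 94*f) + f = f² - 93*f)
-268960 + (129290 + 92273)/(R(154) - 27980) = -268960 + (129290 + 92273)/(154*(-93 + 154) - 27980) = -268960 + 221563/(154*61 - 27980) = -268960 + 221563/(9394 - 27980) = -268960 + 221563/(-18586) = -268960 + 221563*(-1/18586) = -268960 - 221563/18586 = -4999112123/18586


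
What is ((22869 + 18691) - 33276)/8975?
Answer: 8284/8975 ≈ 0.92301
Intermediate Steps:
((22869 + 18691) - 33276)/8975 = (41560 - 33276)*(1/8975) = 8284*(1/8975) = 8284/8975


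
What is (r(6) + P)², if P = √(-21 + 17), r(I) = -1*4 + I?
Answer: 8*I ≈ 8.0*I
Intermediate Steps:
r(I) = -4 + I
P = 2*I (P = √(-4) = 2*I ≈ 2.0*I)
(r(6) + P)² = ((-4 + 6) + 2*I)² = (2 + 2*I)²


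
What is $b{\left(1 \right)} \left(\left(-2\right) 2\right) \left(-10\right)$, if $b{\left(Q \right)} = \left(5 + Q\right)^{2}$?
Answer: $1440$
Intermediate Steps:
$b{\left(1 \right)} \left(\left(-2\right) 2\right) \left(-10\right) = \left(5 + 1\right)^{2} \left(\left(-2\right) 2\right) \left(-10\right) = 6^{2} \left(-4\right) \left(-10\right) = 36 \left(-4\right) \left(-10\right) = \left(-144\right) \left(-10\right) = 1440$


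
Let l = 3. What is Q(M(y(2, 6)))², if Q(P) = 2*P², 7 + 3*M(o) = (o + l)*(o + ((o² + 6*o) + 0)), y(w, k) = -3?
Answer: 9604/81 ≈ 118.57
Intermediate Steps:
M(o) = -7/3 + (3 + o)*(o² + 7*o)/3 (M(o) = -7/3 + ((o + 3)*(o + ((o² + 6*o) + 0)))/3 = -7/3 + ((3 + o)*(o + (o² + 6*o)))/3 = -7/3 + ((3 + o)*(o² + 7*o))/3 = -7/3 + (3 + o)*(o² + 7*o)/3)
Q(M(y(2, 6)))² = (2*(-7/3 + 7*(-3) + (⅓)*(-3)³ + (10/3)*(-3)²)²)² = (2*(-7/3 - 21 + (⅓)*(-27) + (10/3)*9)²)² = (2*(-7/3 - 21 - 9 + 30)²)² = (2*(-7/3)²)² = (2*(49/9))² = (98/9)² = 9604/81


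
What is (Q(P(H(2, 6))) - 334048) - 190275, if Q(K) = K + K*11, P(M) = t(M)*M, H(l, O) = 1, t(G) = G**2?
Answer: -524311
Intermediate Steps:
P(M) = M**3 (P(M) = M**2*M = M**3)
Q(K) = 12*K (Q(K) = K + 11*K = 12*K)
(Q(P(H(2, 6))) - 334048) - 190275 = (12*1**3 - 334048) - 190275 = (12*1 - 334048) - 190275 = (12 - 334048) - 190275 = -334036 - 190275 = -524311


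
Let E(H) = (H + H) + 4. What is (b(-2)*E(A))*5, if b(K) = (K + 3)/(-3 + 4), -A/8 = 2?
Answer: -140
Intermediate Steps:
A = -16 (A = -8*2 = -16)
b(K) = 3 + K (b(K) = (3 + K)/1 = (3 + K)*1 = 3 + K)
E(H) = 4 + 2*H (E(H) = 2*H + 4 = 4 + 2*H)
(b(-2)*E(A))*5 = ((3 - 2)*(4 + 2*(-16)))*5 = (1*(4 - 32))*5 = (1*(-28))*5 = -28*5 = -140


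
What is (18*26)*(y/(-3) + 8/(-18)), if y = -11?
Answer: 1508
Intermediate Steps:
(18*26)*(y/(-3) + 8/(-18)) = (18*26)*(-11/(-3) + 8/(-18)) = 468*(-11*(-1/3) + 8*(-1/18)) = 468*(11/3 - 4/9) = 468*(29/9) = 1508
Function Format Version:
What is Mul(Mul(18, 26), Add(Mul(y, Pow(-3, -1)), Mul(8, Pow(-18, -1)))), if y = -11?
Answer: 1508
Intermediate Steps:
Mul(Mul(18, 26), Add(Mul(y, Pow(-3, -1)), Mul(8, Pow(-18, -1)))) = Mul(Mul(18, 26), Add(Mul(-11, Pow(-3, -1)), Mul(8, Pow(-18, -1)))) = Mul(468, Add(Mul(-11, Rational(-1, 3)), Mul(8, Rational(-1, 18)))) = Mul(468, Add(Rational(11, 3), Rational(-4, 9))) = Mul(468, Rational(29, 9)) = 1508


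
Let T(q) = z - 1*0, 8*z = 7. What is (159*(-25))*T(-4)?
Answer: -27825/8 ≈ -3478.1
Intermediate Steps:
z = 7/8 (z = (⅛)*7 = 7/8 ≈ 0.87500)
T(q) = 7/8 (T(q) = 7/8 - 1*0 = 7/8 + 0 = 7/8)
(159*(-25))*T(-4) = (159*(-25))*(7/8) = -3975*7/8 = -27825/8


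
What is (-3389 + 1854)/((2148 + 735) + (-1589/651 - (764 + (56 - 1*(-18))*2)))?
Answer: -142755/183076 ≈ -0.77976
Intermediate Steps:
(-3389 + 1854)/((2148 + 735) + (-1589/651 - (764 + (56 - 1*(-18))*2))) = -1535/(2883 + (-1589*1/651 - (764 + (56 + 18)*2))) = -1535/(2883 + (-227/93 - (764 + 74*2))) = -1535/(2883 + (-227/93 - (764 + 148))) = -1535/(2883 + (-227/93 - 1*912)) = -1535/(2883 + (-227/93 - 912)) = -1535/(2883 - 85043/93) = -1535/183076/93 = -1535*93/183076 = -142755/183076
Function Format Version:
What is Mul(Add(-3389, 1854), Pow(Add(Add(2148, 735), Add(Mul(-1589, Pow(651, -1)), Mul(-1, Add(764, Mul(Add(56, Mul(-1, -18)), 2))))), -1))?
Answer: Rational(-142755, 183076) ≈ -0.77976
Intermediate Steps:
Mul(Add(-3389, 1854), Pow(Add(Add(2148, 735), Add(Mul(-1589, Pow(651, -1)), Mul(-1, Add(764, Mul(Add(56, Mul(-1, -18)), 2))))), -1)) = Mul(-1535, Pow(Add(2883, Add(Mul(-1589, Rational(1, 651)), Mul(-1, Add(764, Mul(Add(56, 18), 2))))), -1)) = Mul(-1535, Pow(Add(2883, Add(Rational(-227, 93), Mul(-1, Add(764, Mul(74, 2))))), -1)) = Mul(-1535, Pow(Add(2883, Add(Rational(-227, 93), Mul(-1, Add(764, 148)))), -1)) = Mul(-1535, Pow(Add(2883, Add(Rational(-227, 93), Mul(-1, 912))), -1)) = Mul(-1535, Pow(Add(2883, Add(Rational(-227, 93), -912)), -1)) = Mul(-1535, Pow(Add(2883, Rational(-85043, 93)), -1)) = Mul(-1535, Pow(Rational(183076, 93), -1)) = Mul(-1535, Rational(93, 183076)) = Rational(-142755, 183076)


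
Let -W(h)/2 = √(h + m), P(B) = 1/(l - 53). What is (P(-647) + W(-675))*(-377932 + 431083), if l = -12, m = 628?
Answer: -53151/65 - 106302*I*√47 ≈ -817.71 - 7.2877e+5*I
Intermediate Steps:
P(B) = -1/65 (P(B) = 1/(-12 - 53) = 1/(-65) = -1/65)
W(h) = -2*√(628 + h) (W(h) = -2*√(h + 628) = -2*√(628 + h))
(P(-647) + W(-675))*(-377932 + 431083) = (-1/65 - 2*√(628 - 675))*(-377932 + 431083) = (-1/65 - 2*I*√47)*53151 = -53151/65 - 106302*I*√47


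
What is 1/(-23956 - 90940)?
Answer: -1/114896 ≈ -8.7035e-6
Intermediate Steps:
1/(-23956 - 90940) = 1/(-114896) = -1/114896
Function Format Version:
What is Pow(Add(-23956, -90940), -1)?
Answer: Rational(-1, 114896) ≈ -8.7035e-6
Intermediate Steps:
Pow(Add(-23956, -90940), -1) = Pow(-114896, -1) = Rational(-1, 114896)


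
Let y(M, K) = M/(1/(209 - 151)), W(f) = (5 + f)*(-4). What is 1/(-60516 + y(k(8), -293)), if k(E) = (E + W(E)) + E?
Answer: -1/62604 ≈ -1.5973e-5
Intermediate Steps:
W(f) = -20 - 4*f
k(E) = -20 - 2*E (k(E) = (E + (-20 - 4*E)) + E = (-20 - 3*E) + E = -20 - 2*E)
y(M, K) = 58*M (y(M, K) = M/(1/58) = M*58 = 58*M)
1/(-60516 + y(k(8), -293)) = 1/(-60516 + 58*(-20 - 2*8)) = 1/(-60516 + 58*(-20 - 16)) = 1/(-60516 + 58*(-36)) = 1/(-60516 - 2088) = 1/(-62604) = -1/62604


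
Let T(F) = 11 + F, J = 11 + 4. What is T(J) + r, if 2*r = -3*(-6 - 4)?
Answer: 41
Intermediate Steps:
J = 15
r = 15 (r = (-3*(-6 - 4))/2 = (-3*(-10))/2 = (½)*30 = 15)
T(J) + r = (11 + 15) + 15 = 26 + 15 = 41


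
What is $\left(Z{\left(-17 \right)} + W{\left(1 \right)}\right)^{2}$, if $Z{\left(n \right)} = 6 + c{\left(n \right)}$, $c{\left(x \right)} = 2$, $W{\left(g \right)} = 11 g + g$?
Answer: $400$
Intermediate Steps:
$W{\left(g \right)} = 12 g$
$Z{\left(n \right)} = 8$ ($Z{\left(n \right)} = 6 + 2 = 8$)
$\left(Z{\left(-17 \right)} + W{\left(1 \right)}\right)^{2} = \left(8 + 12 \cdot 1\right)^{2} = \left(8 + 12\right)^{2} = 20^{2} = 400$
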